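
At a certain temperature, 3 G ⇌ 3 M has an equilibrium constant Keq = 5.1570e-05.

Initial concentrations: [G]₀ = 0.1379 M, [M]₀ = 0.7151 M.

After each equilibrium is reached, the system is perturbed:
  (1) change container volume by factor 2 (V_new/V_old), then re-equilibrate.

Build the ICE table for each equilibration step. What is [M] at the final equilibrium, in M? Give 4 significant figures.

[M]_eq = 0.01531 M

Q₀ = 139.4 vs Keq = 5.1570e-05 ⇒ Q>K, reverse
Step 1:
                    G           M
  init         0.1379      0.7151
  Δ            0.6845     -0.6845
  eq           0.8224     0.03061
  solve Keq expr → x = -0.2282; check Q = 5.1570e-05
Then change container volume by factor 2 (V_new/V_old).
Step 2:
                    G           M
  init         0.4112     0.01531
  Δ                 0           0
  eq           0.4112     0.01531
  solve Keq expr → x = 0; check Q = 5.1570e-05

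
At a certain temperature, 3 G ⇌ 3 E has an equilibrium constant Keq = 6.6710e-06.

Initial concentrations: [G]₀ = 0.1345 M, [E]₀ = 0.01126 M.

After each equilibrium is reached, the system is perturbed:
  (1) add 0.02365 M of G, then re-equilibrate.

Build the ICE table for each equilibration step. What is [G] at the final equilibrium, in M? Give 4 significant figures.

Q₀ = 5.8674e-04 vs Keq = 6.6710e-06 ⇒ Q>K, reverse
Step 1:
                   G          E
  init        0.1345    0.01126
  Δ         0.008567  -0.008567
  eq          0.1431   0.002693
  solve Keq expr → x = -0.002856; check Q = 6.6710e-06
Then add 0.02365 M of G.
Step 2:
                   G          E
  init        0.1667   0.002693
  Δ       -4.3698e-04 4.3698e-04
  eq          0.1663    0.00313
  solve Keq expr → x = 1.4566e-04; check Q = 6.6710e-06

[G]_eq = 0.1663 M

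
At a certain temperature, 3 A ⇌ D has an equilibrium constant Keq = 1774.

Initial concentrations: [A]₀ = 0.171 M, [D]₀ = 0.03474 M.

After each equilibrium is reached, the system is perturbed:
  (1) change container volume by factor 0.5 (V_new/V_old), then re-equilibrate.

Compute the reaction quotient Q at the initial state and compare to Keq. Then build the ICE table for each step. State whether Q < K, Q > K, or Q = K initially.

Q₀ = 6.948 vs Keq = 1774 ⇒ Q<K, forward
Step 1:
                  A         D
  I           0.171   0.03474
  C         -0.1354   0.04514
  E         0.03558   0.07988
  solve Keq expr → x = 0.04514; check Q = 1774
Then change container volume by factor 0.5 (V_new/V_old).
Step 2:
                  A         D
  I         0.07115    0.1598
  C        -0.02555  0.008516
  E         0.04561    0.1683
  solve Keq expr → x = 0.008516; check Q = 1774

Q₀ = 6.948; Q < K (proceeds forward)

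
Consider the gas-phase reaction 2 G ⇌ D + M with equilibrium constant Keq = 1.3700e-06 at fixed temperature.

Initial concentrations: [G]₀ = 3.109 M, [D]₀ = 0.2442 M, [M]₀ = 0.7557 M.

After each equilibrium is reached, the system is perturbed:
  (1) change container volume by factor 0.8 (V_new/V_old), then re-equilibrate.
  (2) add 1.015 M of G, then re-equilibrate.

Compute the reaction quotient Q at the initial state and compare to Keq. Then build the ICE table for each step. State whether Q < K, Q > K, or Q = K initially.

Q₀ = 0.01909 vs Keq = 1.3700e-06 ⇒ Q>K, reverse
Step 1:
                   G          D          M
  I            3.109     0.2442     0.7557
  C           0.4883    -0.2442    -0.2442
  E            3.597 3.4658e-05     0.5115
  solve Keq expr → x = -0.2442; check Q = 1.3700e-06
Then change container volume by factor 0.8 (V_new/V_old).
Step 2:
                   G          D          M
  I            4.497 4.3323e-05     0.6394
  C                0          0          0
  E            4.497 4.3323e-05     0.6394
  solve Keq expr → x = 0; check Q = 1.3700e-06
Then add 1.015 M of G.
Step 3:
                   G          D          M
  I            5.512 4.3323e-05     0.6394
  C       -4.3524e-05 2.1762e-05 2.1762e-05
  E            5.512 6.5085e-05     0.6394
  solve Keq expr → x = 2.1762e-05; check Q = 1.3700e-06

Q₀ = 0.01909; Q > K (proceeds reverse)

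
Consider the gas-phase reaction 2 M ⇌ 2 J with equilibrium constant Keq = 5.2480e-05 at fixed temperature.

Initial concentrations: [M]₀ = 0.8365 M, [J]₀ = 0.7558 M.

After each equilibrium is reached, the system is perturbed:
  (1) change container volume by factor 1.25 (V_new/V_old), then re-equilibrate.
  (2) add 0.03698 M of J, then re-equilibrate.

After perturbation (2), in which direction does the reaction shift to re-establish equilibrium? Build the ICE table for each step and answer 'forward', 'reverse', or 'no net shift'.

Direction: reverse

Q₀ = 0.8164 vs Keq = 5.2480e-05 ⇒ Q>K, reverse
Step 1:
                  M         J
  Initial    0.8365    0.7558
  Change     0.7443   -0.7443
  Equil       1.581   0.01145
  solve Keq expr → x = -0.3722; check Q = 5.2480e-05
Then change container volume by factor 1.25 (V_new/V_old).
Step 2:
                  M         J
  Initial     1.265  0.009162
  Change          0         0
  Equil       1.265  0.009162
  solve Keq expr → x = 0; check Q = 5.2480e-05
Then add 0.03698 M of J.
Step 3:
                  M         J
  Initial     1.265   0.04614
  Change    0.03671  -0.03671
  Equil       1.301  0.009428
  solve Keq expr → x = -0.01836; check Q = 5.2480e-05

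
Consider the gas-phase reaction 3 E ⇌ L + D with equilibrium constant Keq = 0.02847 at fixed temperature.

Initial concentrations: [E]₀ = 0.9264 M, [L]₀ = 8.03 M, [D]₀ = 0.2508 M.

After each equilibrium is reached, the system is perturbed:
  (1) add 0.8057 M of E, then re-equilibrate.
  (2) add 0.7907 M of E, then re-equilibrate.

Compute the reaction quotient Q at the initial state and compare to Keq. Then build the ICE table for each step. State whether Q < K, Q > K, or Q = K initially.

Q₀ = 2.533; Q > K (proceeds reverse)

Q₀ = 2.533 vs Keq = 0.02847 ⇒ Q>K, reverse
Step 1:
                  E         L         D
  I          0.9264      8.03    0.2508
  C          0.7048   -0.2349   -0.2349
  E           1.631     7.795   0.01585
  solve Keq expr → x = -0.2349; check Q = 0.02847
Then add 0.8057 M of E.
Step 2:
                  E         L         D
  I           2.437     7.795   0.01585
  C        -0.09298   0.03099   0.03099
  E           2.344     7.826   0.04685
  solve Keq expr → x = 0.03099; check Q = 0.02847
Then add 0.7907 M of E.
Step 3:
                  E         L         D
  I           3.135     7.826   0.04685
  C         -0.1483   0.04943   0.04943
  E           2.986     7.875   0.09628
  solve Keq expr → x = 0.04943; check Q = 0.02847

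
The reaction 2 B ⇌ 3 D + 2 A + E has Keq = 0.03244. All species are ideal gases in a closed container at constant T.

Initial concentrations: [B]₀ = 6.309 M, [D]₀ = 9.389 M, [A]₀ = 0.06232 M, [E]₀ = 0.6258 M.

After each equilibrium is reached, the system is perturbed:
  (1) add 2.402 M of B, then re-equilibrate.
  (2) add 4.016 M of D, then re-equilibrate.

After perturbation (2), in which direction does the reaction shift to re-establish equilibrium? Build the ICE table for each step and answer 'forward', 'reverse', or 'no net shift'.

Q₀ = 0.05054 vs Keq = 0.03244 ⇒ Q>K, reverse
Step 1:
                   B          D          A          E
  I            6.309      9.389    0.06232     0.6258
  C          0.01191   -0.01787   -0.01191  -0.005956
  E            6.321      9.371    0.05041     0.6198
  solve Keq expr → x = -0.005956; check Q = 0.03244
Then add 2.402 M of B.
Step 2:
                   B          D          A          E
  I            8.723      9.371    0.05041     0.6198
  C         -0.01821    0.02731    0.01821   0.009103
  E            8.705      9.398    0.06861     0.6289
  solve Keq expr → x = 0.009103; check Q = 0.03244
Then add 4.016 M of D.
Step 3:
                   B          D          A          E
  I            8.705      13.41    0.06861     0.6289
  C          0.02761   -0.04141   -0.02761    -0.0138
  E            8.732      13.37    0.04101     0.6151
  solve Keq expr → x = -0.0138; check Q = 0.03244

Direction: reverse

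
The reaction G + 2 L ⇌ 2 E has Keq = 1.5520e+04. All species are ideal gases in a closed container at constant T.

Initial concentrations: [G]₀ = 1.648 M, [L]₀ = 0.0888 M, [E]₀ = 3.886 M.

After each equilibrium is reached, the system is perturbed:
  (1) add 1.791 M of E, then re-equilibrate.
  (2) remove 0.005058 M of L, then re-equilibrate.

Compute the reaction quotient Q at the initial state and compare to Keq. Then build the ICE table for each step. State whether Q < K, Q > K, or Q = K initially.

Q₀ = 1162; Q < K (proceeds forward)

Q₀ = 1162 vs Keq = 1.5520e+04 ⇒ Q<K, forward
Step 1:
                    G           L           E
  I             1.648      0.0888       3.886
  C          -0.03193    -0.06386     0.06386
  E             1.616     0.02494        3.95
  solve Keq expr → x = 0.03193; check Q = 1.5520e+04
Then add 1.791 M of E.
Step 2:
                    G           L           E
  I             1.616     0.02494       5.741
  C          0.005588     0.01118    -0.01118
  E             1.622     0.03612        5.73
  solve Keq expr → x = -0.005588; check Q = 1.5520e+04
Then remove 0.005058 M of L.
Step 3:
                    G           L           E
  I             1.622     0.03106        5.73
  C          0.002499    0.004999   -0.004999
  E             1.624     0.03606       5.725
  solve Keq expr → x = -0.002499; check Q = 1.5520e+04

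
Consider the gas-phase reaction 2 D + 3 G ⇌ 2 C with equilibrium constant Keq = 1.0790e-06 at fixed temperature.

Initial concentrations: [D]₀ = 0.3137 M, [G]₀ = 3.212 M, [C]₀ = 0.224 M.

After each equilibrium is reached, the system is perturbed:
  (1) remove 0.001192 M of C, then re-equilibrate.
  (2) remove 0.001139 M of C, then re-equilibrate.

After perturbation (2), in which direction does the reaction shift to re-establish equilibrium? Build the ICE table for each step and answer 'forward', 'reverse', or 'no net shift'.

Direction: forward

Q₀ = 0.01539 vs Keq = 1.0790e-06 ⇒ Q>K, reverse
Step 1:
                    D           G           C
  Initial      0.3137       3.212       0.224
  Change       0.2203      0.3305     -0.2203
  Equil         0.534       3.542    0.003698
  solve Keq expr → x = -0.1102; check Q = 1.0790e-06
Then remove 0.001192 M of C.
Step 2:
                    D           G           C
  Initial       0.534       3.542    0.002506
  Change    -0.001181   -0.001772    0.001181
  Equil        0.5328       3.541    0.003687
  solve Keq expr → x = 5.9053e-04; check Q = 1.0790e-06
Then remove 0.001139 M of C.
Step 3:
                    D           G           C
  Initial      0.5328       3.541    0.002548
  Change    -0.001129   -0.001693    0.001129
  Equil        0.5317       3.539    0.003677
  solve Keq expr → x = 5.6428e-04; check Q = 1.0790e-06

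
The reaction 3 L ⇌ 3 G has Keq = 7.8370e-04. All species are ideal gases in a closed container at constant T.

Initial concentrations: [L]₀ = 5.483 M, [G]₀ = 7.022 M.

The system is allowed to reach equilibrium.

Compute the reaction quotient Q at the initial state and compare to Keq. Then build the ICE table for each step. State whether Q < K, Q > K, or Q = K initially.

Q₀ = 2.101 vs Keq = 7.8370e-04 ⇒ Q>K, reverse
Step 1:
                    L           G
  I             5.483       7.022
  C             5.966      -5.966
  E             11.45       1.056
  solve Keq expr → x = -1.989; check Q = 7.8370e-04

Q₀ = 2.101; Q > K (proceeds reverse)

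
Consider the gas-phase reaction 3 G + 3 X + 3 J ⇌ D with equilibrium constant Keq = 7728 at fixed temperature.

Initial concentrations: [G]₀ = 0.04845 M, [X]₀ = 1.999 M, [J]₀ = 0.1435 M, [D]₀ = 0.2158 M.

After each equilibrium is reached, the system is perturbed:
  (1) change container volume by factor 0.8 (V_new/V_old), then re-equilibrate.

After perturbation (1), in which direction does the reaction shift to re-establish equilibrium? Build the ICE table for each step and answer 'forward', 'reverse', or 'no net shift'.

Q₀ = 8.0385e+04 vs Keq = 7728 ⇒ Q>K, reverse
Step 1:
                   G          X          J          D
  I          0.04845      1.999     0.1435     0.2158
  C          0.03408    0.03408    0.03408   -0.01136
  E          0.08253      2.033     0.1776     0.2044
  solve Keq expr → x = -0.01136; check Q = 7728
Then change container volume by factor 0.8 (V_new/V_old).
Step 2:
                   G          X          J          D
  I           0.1032      2.541      0.222     0.2555
  C         -0.03405   -0.03405   -0.03405    0.01135
  E          0.06911      2.507     0.1879     0.2669
  solve Keq expr → x = 0.01135; check Q = 7728

Direction: forward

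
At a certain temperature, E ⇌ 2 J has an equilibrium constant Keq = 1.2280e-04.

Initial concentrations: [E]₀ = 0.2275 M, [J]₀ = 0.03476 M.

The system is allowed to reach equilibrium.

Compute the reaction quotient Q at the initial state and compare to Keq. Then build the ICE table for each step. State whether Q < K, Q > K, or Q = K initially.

Q₀ = 0.005311; Q > K (proceeds reverse)

Q₀ = 0.005311 vs Keq = 1.2280e-04 ⇒ Q>K, reverse
Step 1:
                    E           J
  I            0.2275     0.03476
  C           0.01465    -0.02931
  E            0.2422    0.005453
  solve Keq expr → x = -0.01465; check Q = 1.2280e-04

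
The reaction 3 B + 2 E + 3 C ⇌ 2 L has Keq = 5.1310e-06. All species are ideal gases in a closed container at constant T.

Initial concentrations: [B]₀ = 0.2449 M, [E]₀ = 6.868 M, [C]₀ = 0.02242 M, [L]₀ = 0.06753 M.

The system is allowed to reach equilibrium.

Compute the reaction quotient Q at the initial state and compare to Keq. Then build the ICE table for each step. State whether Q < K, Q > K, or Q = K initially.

Q₀ = 584.1; Q > K (proceeds reverse)

Q₀ = 584.1 vs Keq = 5.1310e-06 ⇒ Q>K, reverse
Step 1:
                    B           E           C           L
  init         0.2449       6.868     0.02242     0.06753
  Δ            0.1011     0.06739      0.1011    -0.06739
  eq            0.346       6.935      0.1235  1.3877e-04
  solve Keq expr → x = -0.0337; check Q = 5.1310e-06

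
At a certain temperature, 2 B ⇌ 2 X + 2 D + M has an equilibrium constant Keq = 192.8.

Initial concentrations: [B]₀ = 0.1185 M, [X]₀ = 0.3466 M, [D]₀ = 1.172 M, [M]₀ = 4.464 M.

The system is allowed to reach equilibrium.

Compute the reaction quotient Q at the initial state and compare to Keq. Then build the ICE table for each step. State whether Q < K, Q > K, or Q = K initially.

Q₀ = 52.46; Q < K (proceeds forward)

Q₀ = 52.46 vs Keq = 192.8 ⇒ Q<K, forward
Step 1:
                    B           X           D           M
  Initial      0.1185      0.3466       1.172       4.464
  Change     -0.04564     0.04564     0.04564     0.02282
  Equil       0.07286      0.3922       1.218       4.487
  solve Keq expr → x = 0.02282; check Q = 192.8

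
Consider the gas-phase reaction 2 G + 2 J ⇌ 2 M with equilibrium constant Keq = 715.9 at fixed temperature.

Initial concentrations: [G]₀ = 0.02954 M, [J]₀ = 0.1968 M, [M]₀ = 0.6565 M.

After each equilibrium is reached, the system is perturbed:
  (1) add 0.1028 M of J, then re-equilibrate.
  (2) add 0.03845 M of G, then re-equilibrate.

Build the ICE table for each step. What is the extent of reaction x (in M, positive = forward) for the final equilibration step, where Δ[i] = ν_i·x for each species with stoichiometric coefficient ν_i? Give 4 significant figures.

x = 0.01434 M

Q₀ = 1.2753e+04 vs Keq = 715.9 ⇒ Q>K, reverse
Step 1:
                    G           J           M
  I           0.02954      0.1968      0.6565
  C           0.05817     0.05817    -0.05817
  E           0.08771       0.255      0.5983
  solve Keq expr → x = -0.02908; check Q = 715.9
Then add 0.1028 M of J.
Step 2:
                    G           J           M
  I           0.08771      0.3578      0.5983
  C          -0.01946    -0.01946     0.01946
  E           0.06825      0.3383      0.6178
  solve Keq expr → x = 0.009729; check Q = 715.9
Then add 0.03845 M of G.
Step 3:
                    G           J           M
  I            0.1067      0.3383      0.6178
  C          -0.02867    -0.02867     0.02867
  E           0.07803      0.3096      0.6465
  solve Keq expr → x = 0.01434; check Q = 715.9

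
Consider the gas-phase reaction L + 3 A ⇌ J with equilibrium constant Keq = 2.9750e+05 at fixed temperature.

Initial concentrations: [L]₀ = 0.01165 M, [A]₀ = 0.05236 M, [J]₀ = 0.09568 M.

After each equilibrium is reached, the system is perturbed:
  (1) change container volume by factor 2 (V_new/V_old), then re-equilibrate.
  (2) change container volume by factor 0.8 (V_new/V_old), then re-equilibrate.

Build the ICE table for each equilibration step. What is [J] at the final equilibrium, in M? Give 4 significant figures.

Q₀ = 5.7213e+04 vs Keq = 2.9750e+05 ⇒ Q<K, forward
Step 1:
                   L          A          J
  Initial    0.01165    0.05236    0.09568
  Change   -0.005061   -0.01518   0.005061
  Equil     0.006589    0.03718     0.1007
  solve Keq expr → x = 0.005061; check Q = 2.9750e+05
Then change container volume by factor 2 (V_new/V_old).
Step 2:
                   L          A          J
  Initial   0.003295    0.01859    0.05037
  Change    0.003376    0.01013  -0.003376
  Equil     0.006671    0.02872    0.04699
  solve Keq expr → x = -0.003376; check Q = 2.9750e+05
Then change container volume by factor 0.8 (V_new/V_old).
Step 3:
                   L          A          J
  Initial   0.008338     0.0359    0.05874
  Change   -0.001597  -0.004792   0.001597
  Equil     0.006741     0.0311    0.06034
  solve Keq expr → x = 0.001597; check Q = 2.9750e+05

[J]_eq = 0.06034 M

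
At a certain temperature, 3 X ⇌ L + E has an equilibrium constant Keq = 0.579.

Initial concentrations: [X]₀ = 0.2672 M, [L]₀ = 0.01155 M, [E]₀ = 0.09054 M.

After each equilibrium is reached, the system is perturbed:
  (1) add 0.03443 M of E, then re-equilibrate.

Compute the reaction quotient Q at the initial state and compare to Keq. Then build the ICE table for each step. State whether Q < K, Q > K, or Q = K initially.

Q₀ = 0.05482; Q < K (proceeds forward)

Q₀ = 0.05482 vs Keq = 0.579 ⇒ Q<K, forward
Step 1:
                    X           L           E
  init         0.2672     0.01155     0.09054
  Δ          -0.07403     0.02468     0.02468
  eq           0.1932     0.03623      0.1152
  solve Keq expr → x = 0.02468; check Q = 0.579
Then add 0.03443 M of E.
Step 2:
                    X           L           E
  init         0.1932     0.03623      0.1496
  Δ          0.009669   -0.003223   -0.003223
  eq           0.2028       0.033      0.1464
  solve Keq expr → x = -0.003223; check Q = 0.579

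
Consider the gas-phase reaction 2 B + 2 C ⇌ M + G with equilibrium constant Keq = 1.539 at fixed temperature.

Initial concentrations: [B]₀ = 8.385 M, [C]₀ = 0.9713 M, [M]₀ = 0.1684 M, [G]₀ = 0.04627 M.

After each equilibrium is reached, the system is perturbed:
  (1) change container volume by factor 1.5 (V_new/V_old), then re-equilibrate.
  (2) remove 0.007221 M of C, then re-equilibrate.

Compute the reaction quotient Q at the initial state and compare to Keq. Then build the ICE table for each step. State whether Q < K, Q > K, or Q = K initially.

Q₀ = 1.1747e-04 vs Keq = 1.539 ⇒ Q<K, forward
Step 1:
                    B           C           M           G
  I             8.385      0.9713      0.1684     0.04627
  C            -0.911      -0.911      0.4555      0.4555
  E             7.474     0.06034      0.6239      0.5017
  solve Keq expr → x = 0.4555; check Q = 1.539
Then change container volume by factor 1.5 (V_new/V_old).
Step 2:
                    B           C           M           G
  I             4.983     0.04023      0.4159      0.3345
  C            0.0184      0.0184     -0.0092     -0.0092
  E             5.001     0.05863      0.4067      0.3253
  solve Keq expr → x = -0.0092; check Q = 1.539
Then remove 0.007221 M of C.
Step 3:
                    B           C           M           G
  I             5.001     0.05141      0.4067      0.3253
  C          0.006608    0.006608   -0.003304   -0.003304
  E             5.008     0.05802      0.4034       0.322
  solve Keq expr → x = -0.003304; check Q = 1.539

Q₀ = 1.1747e-04; Q < K (proceeds forward)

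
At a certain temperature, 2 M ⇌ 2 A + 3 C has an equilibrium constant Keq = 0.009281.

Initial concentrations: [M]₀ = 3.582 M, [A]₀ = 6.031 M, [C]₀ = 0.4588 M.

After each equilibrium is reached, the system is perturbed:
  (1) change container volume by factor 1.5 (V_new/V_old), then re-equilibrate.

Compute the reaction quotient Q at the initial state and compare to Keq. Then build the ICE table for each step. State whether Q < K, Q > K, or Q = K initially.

Q₀ = 0.2738; Q > K (proceeds reverse)

Q₀ = 0.2738 vs Keq = 0.009281 ⇒ Q>K, reverse
Step 1:
                   M          A          C
  I            3.582      6.031     0.4588
  C           0.2009    -0.2009    -0.3013
  E            3.783       5.83     0.1575
  solve Keq expr → x = -0.1004; check Q = 0.009281
Then change container volume by factor 1.5 (V_new/V_old).
Step 2:
                   M          A          C
  I            2.522      3.887      0.105
  C         -0.03348    0.03348    0.05021
  E            2.488       3.92     0.1552
  solve Keq expr → x = 0.01674; check Q = 0.009281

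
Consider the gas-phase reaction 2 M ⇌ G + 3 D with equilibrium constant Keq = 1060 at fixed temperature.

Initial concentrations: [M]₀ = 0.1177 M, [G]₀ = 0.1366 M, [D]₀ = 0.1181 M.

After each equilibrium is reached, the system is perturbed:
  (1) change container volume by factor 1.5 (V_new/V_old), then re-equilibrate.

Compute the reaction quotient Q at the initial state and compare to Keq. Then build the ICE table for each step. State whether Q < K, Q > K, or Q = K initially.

Q₀ = 0.01624; Q < K (proceeds forward)

Q₀ = 0.01624 vs Keq = 1060 ⇒ Q<K, forward
Step 1:
                    M           G           D
  Initial      0.1177      0.1366      0.1181
  Change      -0.1156     0.05778      0.1734
  Equil      0.002131      0.1944      0.2915
  solve Keq expr → x = 0.05778; check Q = 1060
Then change container volume by factor 1.5 (V_new/V_old).
Step 2:
                    M           G           D
  Initial    0.001421      0.1296      0.1943
  Change  -4.6751e-04  2.3376e-04  7.0127e-04
  Equil    9.5299e-04      0.1298       0.195
  solve Keq expr → x = 2.3376e-04; check Q = 1060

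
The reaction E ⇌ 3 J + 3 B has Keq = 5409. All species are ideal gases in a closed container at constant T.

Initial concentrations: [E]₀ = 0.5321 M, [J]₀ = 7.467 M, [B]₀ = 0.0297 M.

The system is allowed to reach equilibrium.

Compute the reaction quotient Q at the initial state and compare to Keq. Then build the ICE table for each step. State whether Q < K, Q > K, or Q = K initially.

Q₀ = 0.0205 vs Keq = 5409 ⇒ Q<K, forward
Step 1:
                    E           J           B
  I            0.5321       7.467      0.0297
  C           -0.3658       1.097       1.097
  E            0.1663       8.564       1.127
  solve Keq expr → x = 0.3658; check Q = 5409

Q₀ = 0.0205; Q < K (proceeds forward)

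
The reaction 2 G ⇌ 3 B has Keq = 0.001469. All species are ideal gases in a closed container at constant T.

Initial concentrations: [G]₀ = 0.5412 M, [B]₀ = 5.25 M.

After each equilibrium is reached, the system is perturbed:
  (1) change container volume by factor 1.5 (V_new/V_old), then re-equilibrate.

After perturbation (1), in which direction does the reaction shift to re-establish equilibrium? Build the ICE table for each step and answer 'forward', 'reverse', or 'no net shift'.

Q₀ = 494 vs Keq = 0.001469 ⇒ Q>K, reverse
Step 1:
                    G           B
  init         0.5412        5.25
  Δ             3.314      -4.971
  eq            3.855      0.2795
  solve Keq expr → x = -1.657; check Q = 0.001469
Then change container volume by factor 1.5 (V_new/V_old).
Step 2:
                    G           B
  init           2.57      0.1863
  Δ          -0.01734       0.026
  eq            2.553      0.2123
  solve Keq expr → x = 0.008668; check Q = 0.001469

Direction: forward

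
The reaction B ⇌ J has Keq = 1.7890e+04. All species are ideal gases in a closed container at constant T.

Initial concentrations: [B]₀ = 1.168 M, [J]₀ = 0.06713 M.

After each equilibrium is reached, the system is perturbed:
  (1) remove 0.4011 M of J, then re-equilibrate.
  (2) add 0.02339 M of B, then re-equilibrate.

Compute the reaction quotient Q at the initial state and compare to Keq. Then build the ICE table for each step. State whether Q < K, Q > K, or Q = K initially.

Q₀ = 0.05747 vs Keq = 1.7890e+04 ⇒ Q<K, forward
Step 1:
                    B           J
  I             1.168     0.06713
  C            -1.168       1.168
  E        6.9036e-05       1.235
  solve Keq expr → x = 1.168; check Q = 1.7890e+04
Then remove 0.4011 M of J.
Step 2:
                    B           J
  I        6.9036e-05       0.834
  C       -2.2419e-05  2.2419e-05
  E        4.6617e-05       0.834
  solve Keq expr → x = 2.2419e-05; check Q = 1.7890e+04
Then add 0.02339 M of B.
Step 3:
                    B           J
  I           0.02344       0.834
  C          -0.02339     0.02339
  E        4.7925e-05      0.8574
  solve Keq expr → x = 0.02339; check Q = 1.7890e+04

Q₀ = 0.05747; Q < K (proceeds forward)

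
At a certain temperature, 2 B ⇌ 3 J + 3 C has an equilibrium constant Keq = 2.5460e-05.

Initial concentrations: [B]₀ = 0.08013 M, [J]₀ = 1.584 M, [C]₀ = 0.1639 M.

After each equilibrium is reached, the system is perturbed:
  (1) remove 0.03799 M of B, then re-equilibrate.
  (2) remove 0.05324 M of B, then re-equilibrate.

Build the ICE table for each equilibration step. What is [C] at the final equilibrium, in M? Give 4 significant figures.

[C]_eq = 0.004309 M

Q₀ = 2.725 vs Keq = 2.5460e-05 ⇒ Q>K, reverse
Step 1:
                  B         J         C
  Initial   0.08013     1.584    0.1639
  Change     0.1048   -0.1572   -0.1572
  Equil      0.1849     1.427  0.006693
  solve Keq expr → x = -0.0524; check Q = 2.5460e-05
Then remove 0.03799 M of B.
Step 2:
                  B         J         C
  Initial    0.1469     1.427  0.006693
  Change  6.2086e-04 -9.3129e-04 -9.3129e-04
  Equil      0.1476     1.426  0.005761
  solve Keq expr → x = -3.1043e-04; check Q = 2.5460e-05
Then remove 0.05324 M of B.
Step 3:
                  B         J         C
  Initial   0.09433     1.426  0.005761
  Change  9.6840e-04 -0.001453 -0.001453
  Equil     0.09529     1.424  0.004309
  solve Keq expr → x = -4.8420e-04; check Q = 2.5460e-05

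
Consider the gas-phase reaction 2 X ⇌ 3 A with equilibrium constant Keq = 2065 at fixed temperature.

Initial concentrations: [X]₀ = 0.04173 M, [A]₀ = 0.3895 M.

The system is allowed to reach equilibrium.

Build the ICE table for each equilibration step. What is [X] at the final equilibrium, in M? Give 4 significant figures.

Q₀ = 33.93 vs Keq = 2065 ⇒ Q<K, forward
Step 1:
                  X         A
  I         0.04173    0.3895
  C        -0.03526   0.05288
  E        0.006475    0.4424
  solve Keq expr → x = 0.01763; check Q = 2065

[X]_eq = 0.006475 M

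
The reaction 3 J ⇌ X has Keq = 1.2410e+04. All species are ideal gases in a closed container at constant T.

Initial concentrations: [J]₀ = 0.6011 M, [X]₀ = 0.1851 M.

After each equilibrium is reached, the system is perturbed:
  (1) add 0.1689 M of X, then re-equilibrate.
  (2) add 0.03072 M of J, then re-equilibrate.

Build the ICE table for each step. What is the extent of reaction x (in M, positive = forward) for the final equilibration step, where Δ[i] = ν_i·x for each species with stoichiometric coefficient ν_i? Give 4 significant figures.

x = 0.01017 M

Q₀ = 0.8522 vs Keq = 1.2410e+04 ⇒ Q<K, forward
Step 1:
                  J         X
  init       0.6011    0.1851
  Δ           -0.57      0.19
  eq        0.03115    0.3751
  solve Keq expr → x = 0.19; check Q = 1.2410e+04
Then add 0.1689 M of X.
Step 2:
                  J         X
  init      0.03115     0.544
  Δ         0.00408  -0.00136
  eq        0.03523    0.5426
  solve Keq expr → x = -0.00136; check Q = 1.2410e+04
Then add 0.03072 M of J.
Step 3:
                  J         X
  init      0.06595    0.5426
  Δ         -0.0305   0.01017
  eq        0.03545    0.5528
  solve Keq expr → x = 0.01017; check Q = 1.2410e+04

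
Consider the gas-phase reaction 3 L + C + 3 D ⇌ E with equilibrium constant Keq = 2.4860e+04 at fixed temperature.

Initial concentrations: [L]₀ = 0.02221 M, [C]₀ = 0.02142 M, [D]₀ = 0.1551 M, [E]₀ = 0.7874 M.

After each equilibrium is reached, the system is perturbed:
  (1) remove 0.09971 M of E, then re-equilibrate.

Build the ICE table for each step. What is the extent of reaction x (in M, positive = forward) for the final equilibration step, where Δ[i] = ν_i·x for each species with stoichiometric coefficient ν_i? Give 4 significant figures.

x = 0.001752 M

Q₀ = 8.9928e+08 vs Keq = 2.4860e+04 ⇒ Q>K, reverse
Step 1:
                    L           C           D           E
  I           0.02221     0.02142      0.1551      0.7874
  C            0.1851     0.06171      0.1851    -0.06171
  E            0.2074     0.08313      0.3402      0.7257
  solve Keq expr → x = -0.06171; check Q = 2.4860e+04
Then remove 0.09971 M of E.
Step 2:
                    L           C           D           E
  I            0.2074     0.08313      0.3402       0.626
  C         -0.005255   -0.001752   -0.005255    0.001752
  E            0.2021     0.08138       0.335      0.6277
  solve Keq expr → x = 0.001752; check Q = 2.4860e+04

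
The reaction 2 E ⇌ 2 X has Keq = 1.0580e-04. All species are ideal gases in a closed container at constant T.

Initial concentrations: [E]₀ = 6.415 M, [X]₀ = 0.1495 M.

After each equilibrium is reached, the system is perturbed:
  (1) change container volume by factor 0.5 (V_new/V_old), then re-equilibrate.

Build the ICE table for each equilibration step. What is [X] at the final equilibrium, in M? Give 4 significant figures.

[X]_eq = 0.1337 M

Q₀ = 5.4311e-04 vs Keq = 1.0580e-04 ⇒ Q>K, reverse
Step 1:
                    E           X
  I             6.415      0.1495
  C           0.08267    -0.08267
  E             6.498     0.06683
  solve Keq expr → x = -0.04133; check Q = 1.0580e-04
Then change container volume by factor 0.5 (V_new/V_old).
Step 2:
                    E           X
  I                13      0.1337
  C                 0           0
  E                13      0.1337
  solve Keq expr → x = 0; check Q = 1.0580e-04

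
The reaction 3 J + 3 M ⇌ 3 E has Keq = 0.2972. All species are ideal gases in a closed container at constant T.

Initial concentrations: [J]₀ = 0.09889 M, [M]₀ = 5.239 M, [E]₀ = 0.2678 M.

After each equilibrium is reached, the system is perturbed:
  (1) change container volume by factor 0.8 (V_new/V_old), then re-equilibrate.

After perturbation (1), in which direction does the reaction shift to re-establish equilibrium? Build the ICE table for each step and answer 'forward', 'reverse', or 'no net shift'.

Direction: forward

Q₀ = 0.1381 vs Keq = 0.2972 ⇒ Q<K, forward
Step 1:
                  J         M         E
  Initial   0.09889     5.239    0.2678
  Change   -0.01713  -0.01713   0.01713
  Equil     0.08176     5.222    0.2849
  solve Keq expr → x = 0.005709; check Q = 0.2972
Then change container volume by factor 0.8 (V_new/V_old).
Step 2:
                  J         M         E
  Initial    0.1022     6.527    0.3562
  Change   -0.01645  -0.01645   0.01645
  Equil     0.08576     6.511    0.3726
  solve Keq expr → x = 0.005483; check Q = 0.2972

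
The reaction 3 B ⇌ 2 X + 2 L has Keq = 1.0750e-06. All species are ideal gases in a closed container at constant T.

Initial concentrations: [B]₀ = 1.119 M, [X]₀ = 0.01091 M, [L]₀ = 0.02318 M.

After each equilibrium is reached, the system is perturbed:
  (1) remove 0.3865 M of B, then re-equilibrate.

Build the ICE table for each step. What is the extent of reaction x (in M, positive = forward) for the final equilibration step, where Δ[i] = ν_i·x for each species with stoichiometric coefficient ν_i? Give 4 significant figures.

x = -0.004529 M

Q₀ = 4.5644e-08 vs Keq = 1.0750e-06 ⇒ Q<K, forward
Step 1:
                    B           X           L
  init          1.119     0.01091     0.02318
  Δ          -0.02685      0.0179      0.0179
  eq            1.092     0.02881     0.04108
  solve Keq expr → x = 0.008949; check Q = 1.0750e-06
Then remove 0.3865 M of B.
Step 2:
                    B           X           L
  init         0.7057     0.02881     0.04108
  Δ           0.01359   -0.009058   -0.009058
  eq           0.7192     0.01975     0.03202
  solve Keq expr → x = -0.004529; check Q = 1.0750e-06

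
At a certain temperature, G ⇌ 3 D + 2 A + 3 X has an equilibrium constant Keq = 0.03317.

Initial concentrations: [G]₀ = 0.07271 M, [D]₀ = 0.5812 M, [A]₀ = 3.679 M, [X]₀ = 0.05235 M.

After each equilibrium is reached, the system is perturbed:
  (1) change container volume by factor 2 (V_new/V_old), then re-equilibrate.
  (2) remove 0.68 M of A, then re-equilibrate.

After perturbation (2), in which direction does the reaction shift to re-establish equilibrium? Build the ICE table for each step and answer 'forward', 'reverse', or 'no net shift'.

Direction: forward

Q₀ = 0.005243 vs Keq = 0.03317 ⇒ Q<K, forward
Step 1:
                    G           D           A           X
  I           0.07271      0.5812       3.679     0.05235
  C          -0.01127      0.0338     0.02254      0.0338
  E           0.06144       0.615       3.702     0.08615
  solve Keq expr → x = 0.01127; check Q = 0.03317
Then change container volume by factor 2 (V_new/V_old).
Step 2:
                    G           D           A           X
  I           0.03072      0.3075       1.851     0.04308
  C          -0.02277     0.06831     0.04554     0.06831
  E          0.007952      0.3758       1.896      0.1114
  solve Keq expr → x = 0.02277; check Q = 0.03317
Then remove 0.68 M of A.
Step 3:
                    G           D           A           X
  I          0.007952      0.3758       1.216      0.1114
  C         -0.003324    0.009973    0.006649    0.009973
  E          0.004627      0.3858       1.223      0.1214
  solve Keq expr → x = 0.003324; check Q = 0.03317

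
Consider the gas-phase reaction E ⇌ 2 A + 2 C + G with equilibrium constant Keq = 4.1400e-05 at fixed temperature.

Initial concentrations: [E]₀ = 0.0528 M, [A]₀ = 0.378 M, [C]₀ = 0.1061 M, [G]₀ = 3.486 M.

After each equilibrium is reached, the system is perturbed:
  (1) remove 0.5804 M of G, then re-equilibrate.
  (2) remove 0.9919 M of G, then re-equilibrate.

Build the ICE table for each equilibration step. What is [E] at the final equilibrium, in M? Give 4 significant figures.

Q₀ = 0.1062 vs Keq = 4.1400e-05 ⇒ Q>K, reverse
Step 1:
                  E         A         C         G
  init       0.0528     0.378    0.1061     3.486
  Δ         0.05102    -0.102    -0.102  -0.05102
  eq         0.1038     0.276  0.004054     3.435
  solve Keq expr → x = -0.05102; check Q = 4.1400e-05
Then remove 0.5804 M of G.
Step 2:
                  E         A         C         G
  init       0.1038     0.276  0.004054     2.855
  Δ       -1.9132e-04 3.8265e-04 3.8265e-04 1.9132e-04
  eq         0.1036    0.2763  0.004436     2.855
  solve Keq expr → x = 1.9132e-04; check Q = 4.1400e-05
Then remove 0.9919 M of G.
Step 3:
                  E         A         C         G
  init       0.1036    0.2763  0.004436     1.863
  Δ       -5.1053e-04  0.001021  0.001021 5.1053e-04
  eq         0.1031    0.2774  0.005457     1.863
  solve Keq expr → x = 5.1053e-04; check Q = 4.1400e-05

[E]_eq = 0.1031 M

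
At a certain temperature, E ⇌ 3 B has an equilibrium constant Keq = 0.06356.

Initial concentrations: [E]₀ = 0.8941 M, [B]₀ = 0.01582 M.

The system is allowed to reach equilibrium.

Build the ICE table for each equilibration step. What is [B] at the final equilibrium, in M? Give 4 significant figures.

Q₀ = 4.4283e-06 vs Keq = 0.06356 ⇒ Q<K, forward
Step 1:
                   E          B
  I           0.8941    0.01582
  C           -0.117     0.3511
  E           0.7771     0.3669
  solve Keq expr → x = 0.117; check Q = 0.06356

[B]_eq = 0.3669 M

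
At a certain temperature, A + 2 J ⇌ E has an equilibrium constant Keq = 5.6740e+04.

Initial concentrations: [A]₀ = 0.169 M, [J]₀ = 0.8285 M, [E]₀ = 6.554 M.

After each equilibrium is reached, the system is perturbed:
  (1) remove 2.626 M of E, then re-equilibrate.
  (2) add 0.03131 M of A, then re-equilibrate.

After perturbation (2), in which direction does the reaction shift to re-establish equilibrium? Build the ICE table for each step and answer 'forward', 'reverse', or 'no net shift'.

Direction: forward

Q₀ = 56.5 vs Keq = 5.6740e+04 ⇒ Q<K, forward
Step 1:
                    A           J           E
  Initial       0.169      0.8285       6.554
  Change      -0.1685      -0.337      0.1685
  Equil    4.9049e-04      0.4915       6.723
  solve Keq expr → x = 0.1685; check Q = 5.6740e+04
Then remove 2.626 M of E.
Step 2:
                    A           J           E
  Initial  4.9049e-04      0.4915       4.097
  Change  -1.9112e-04 -3.8224e-04  1.9112e-04
  Equil    2.9937e-04      0.4911       4.097
  solve Keq expr → x = 1.9112e-04; check Q = 5.6740e+04
Then add 0.03131 M of A.
Step 3:
                    A           J           E
  Initial     0.03161      0.4911       4.097
  Change     -0.03121    -0.06243     0.03121
  Equil    3.9591e-04      0.4287       4.128
  solve Keq expr → x = 0.03121; check Q = 5.6740e+04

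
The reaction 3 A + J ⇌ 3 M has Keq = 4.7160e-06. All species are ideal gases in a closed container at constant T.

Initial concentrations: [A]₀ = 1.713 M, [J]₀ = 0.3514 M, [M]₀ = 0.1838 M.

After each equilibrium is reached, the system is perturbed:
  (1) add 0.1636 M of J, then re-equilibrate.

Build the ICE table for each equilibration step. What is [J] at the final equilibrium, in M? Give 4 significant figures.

[J]_eq = 0.5676 M

Q₀ = 0.003515 vs Keq = 4.7160e-06 ⇒ Q>K, reverse
Step 1:
                   A          J          M
  init         1.713     0.3514     0.1838
  Δ           0.1606    0.05352    -0.1606
  eq           1.874     0.4049    0.02324
  solve Keq expr → x = -0.05352; check Q = 4.7160e-06
Then add 0.1636 M of J.
Step 2:
                   A          J          M
  init         1.874     0.5685    0.02324
  Δ        -0.002732 -9.1064e-04   0.002732
  eq           1.871     0.5676    0.02598
  solve Keq expr → x = 9.1064e-04; check Q = 4.7160e-06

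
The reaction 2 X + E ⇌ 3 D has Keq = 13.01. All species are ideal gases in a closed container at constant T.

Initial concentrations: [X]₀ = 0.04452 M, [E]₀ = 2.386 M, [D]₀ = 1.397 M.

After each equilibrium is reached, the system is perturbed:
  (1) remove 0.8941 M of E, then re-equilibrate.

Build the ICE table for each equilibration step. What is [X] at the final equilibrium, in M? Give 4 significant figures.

[X]_eq = 0.2496 M

Q₀ = 576.5 vs Keq = 13.01 ⇒ Q>K, reverse
Step 1:
                  X         E         D
  Initial   0.04452     2.386     1.397
  Change     0.1705   0.08525   -0.2557
  Equil       0.215     2.471     1.141
  solve Keq expr → x = -0.08525; check Q = 13.01
Then remove 0.8941 M of E.
Step 2:
                  X         E         D
  Initial     0.215     1.577     1.141
  Change    0.03461   0.01731  -0.05192
  Equil      0.2496     1.594     1.089
  solve Keq expr → x = -0.01731; check Q = 13.01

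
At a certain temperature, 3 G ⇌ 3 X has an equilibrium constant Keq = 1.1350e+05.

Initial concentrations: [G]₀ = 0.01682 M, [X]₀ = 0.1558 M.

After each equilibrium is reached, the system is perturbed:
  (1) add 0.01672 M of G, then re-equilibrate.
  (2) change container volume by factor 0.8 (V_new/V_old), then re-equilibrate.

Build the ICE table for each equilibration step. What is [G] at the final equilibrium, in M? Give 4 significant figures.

Q₀ = 794.7 vs Keq = 1.1350e+05 ⇒ Q<K, forward
Step 1:
                    G           X
  I           0.01682      0.1558
  C          -0.01333     0.01333
  E          0.003493      0.1691
  solve Keq expr → x = 0.004442; check Q = 1.1350e+05
Then add 0.01672 M of G.
Step 2:
                    G           X
  I           0.02021      0.1691
  C          -0.01638     0.01638
  E          0.003831      0.1855
  solve Keq expr → x = 0.005461; check Q = 1.1350e+05
Then change container volume by factor 0.8 (V_new/V_old).
Step 3:
                    G           X
  I          0.004789      0.2319
  C                 0           0
  E          0.004789      0.2319
  solve Keq expr → x = 0; check Q = 1.1350e+05

[G]_eq = 0.004789 M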